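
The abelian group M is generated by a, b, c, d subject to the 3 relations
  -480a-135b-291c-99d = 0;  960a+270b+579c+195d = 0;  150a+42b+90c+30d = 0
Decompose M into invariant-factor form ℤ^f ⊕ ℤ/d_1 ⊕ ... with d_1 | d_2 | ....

Answer: M ≅ ℤ^1 ⊕ ℤ/3 ⊕ ℤ/3 ⊕ ℤ/6

Derivation:
rank_ℚ(R)=3; free=4−3=1
SNF(R) diag = [3, 3, 6] → torsion [3, 3, 6]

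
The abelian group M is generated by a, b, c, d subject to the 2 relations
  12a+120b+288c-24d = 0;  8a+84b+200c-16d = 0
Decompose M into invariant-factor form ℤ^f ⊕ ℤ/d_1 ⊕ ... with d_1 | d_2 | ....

Answer: M ≅ ℤ^2 ⊕ ℤ/4 ⊕ ℤ/12

Derivation:
rank_ℚ(R)=2; free=4−2=2
SNF(R) diag = [4, 12] → torsion [4, 12]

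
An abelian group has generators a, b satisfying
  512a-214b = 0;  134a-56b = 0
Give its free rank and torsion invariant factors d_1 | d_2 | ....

Answer: M ≅ ℤ/2 ⊕ ℤ/2

Derivation:
rank_ℚ(R)=2; free=2−2=0
SNF(R) diag = [2, 2] → torsion [2, 2]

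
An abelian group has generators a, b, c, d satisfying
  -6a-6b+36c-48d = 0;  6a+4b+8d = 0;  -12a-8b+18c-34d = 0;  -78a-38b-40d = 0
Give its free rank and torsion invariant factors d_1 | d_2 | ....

rank_ℚ(R)=4; free=4−4=0
SNF(R) diag = [2, 6, 18, 36] → torsion [2, 6, 18, 36]

Answer: M ≅ ℤ/2 ⊕ ℤ/6 ⊕ ℤ/18 ⊕ ℤ/36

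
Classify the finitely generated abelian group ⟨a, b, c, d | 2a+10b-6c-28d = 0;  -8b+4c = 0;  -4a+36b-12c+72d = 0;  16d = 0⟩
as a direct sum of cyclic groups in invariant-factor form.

rank_ℚ(R)=4; free=4−4=0
SNF(R) diag = [2, 4, 8, 16] → torsion [2, 4, 8, 16]

Answer: M ≅ ℤ/2 ⊕ ℤ/4 ⊕ ℤ/8 ⊕ ℤ/16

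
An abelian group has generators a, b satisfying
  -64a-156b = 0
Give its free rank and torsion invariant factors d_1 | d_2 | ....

Answer: M ≅ ℤ^1 ⊕ ℤ/4

Derivation:
rank_ℚ(R)=1; free=2−1=1
SNF(R) diag = [4] → torsion [4]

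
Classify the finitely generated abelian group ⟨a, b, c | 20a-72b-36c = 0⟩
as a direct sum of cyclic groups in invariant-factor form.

Answer: M ≅ ℤ^2 ⊕ ℤ/4

Derivation:
rank_ℚ(R)=1; free=3−1=2
SNF(R) diag = [4] → torsion [4]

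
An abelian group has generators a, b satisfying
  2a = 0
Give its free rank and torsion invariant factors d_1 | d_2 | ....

rank_ℚ(R)=1; free=2−1=1
SNF(R) diag = [2] → torsion [2]

Answer: M ≅ ℤ^1 ⊕ ℤ/2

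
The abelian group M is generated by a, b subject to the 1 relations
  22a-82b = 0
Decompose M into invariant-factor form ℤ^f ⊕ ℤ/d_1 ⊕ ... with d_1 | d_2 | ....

rank_ℚ(R)=1; free=2−1=1
SNF(R) diag = [2] → torsion [2]

Answer: M ≅ ℤ^1 ⊕ ℤ/2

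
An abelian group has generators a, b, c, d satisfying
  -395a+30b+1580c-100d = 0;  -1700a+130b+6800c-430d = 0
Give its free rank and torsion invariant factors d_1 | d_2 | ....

Answer: M ≅ ℤ^2 ⊕ ℤ/5 ⊕ ℤ/10

Derivation:
rank_ℚ(R)=2; free=4−2=2
SNF(R) diag = [5, 10] → torsion [5, 10]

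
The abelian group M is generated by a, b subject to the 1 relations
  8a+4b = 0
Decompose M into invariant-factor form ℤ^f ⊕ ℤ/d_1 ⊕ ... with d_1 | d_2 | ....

rank_ℚ(R)=1; free=2−1=1
SNF(R) diag = [4] → torsion [4]

Answer: M ≅ ℤ^1 ⊕ ℤ/4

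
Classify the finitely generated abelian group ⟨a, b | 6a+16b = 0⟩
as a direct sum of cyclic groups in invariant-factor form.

rank_ℚ(R)=1; free=2−1=1
SNF(R) diag = [2] → torsion [2]

Answer: M ≅ ℤ^1 ⊕ ℤ/2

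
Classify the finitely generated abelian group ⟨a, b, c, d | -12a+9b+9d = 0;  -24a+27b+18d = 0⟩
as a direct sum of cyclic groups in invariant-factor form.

Answer: M ≅ ℤ^2 ⊕ ℤ/3 ⊕ ℤ/9

Derivation:
rank_ℚ(R)=2; free=4−2=2
SNF(R) diag = [3, 9] → torsion [3, 9]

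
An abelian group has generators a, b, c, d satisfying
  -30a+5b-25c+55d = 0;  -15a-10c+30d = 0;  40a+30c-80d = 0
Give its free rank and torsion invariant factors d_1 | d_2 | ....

rank_ℚ(R)=3; free=4−3=1
SNF(R) diag = [5, 5, 10] → torsion [5, 5, 10]

Answer: M ≅ ℤ^1 ⊕ ℤ/5 ⊕ ℤ/5 ⊕ ℤ/10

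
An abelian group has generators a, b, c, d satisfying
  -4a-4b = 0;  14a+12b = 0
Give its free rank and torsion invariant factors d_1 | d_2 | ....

rank_ℚ(R)=2; free=4−2=2
SNF(R) diag = [2, 4] → torsion [2, 4]

Answer: M ≅ ℤ^2 ⊕ ℤ/2 ⊕ ℤ/4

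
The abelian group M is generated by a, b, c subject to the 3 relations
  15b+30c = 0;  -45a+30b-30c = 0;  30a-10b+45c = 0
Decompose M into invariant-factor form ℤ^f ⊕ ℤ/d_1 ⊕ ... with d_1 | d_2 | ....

rank_ℚ(R)=3; free=3−3=0
SNF(R) diag = [5, 15, 45] → torsion [5, 15, 45]

Answer: M ≅ ℤ/5 ⊕ ℤ/15 ⊕ ℤ/45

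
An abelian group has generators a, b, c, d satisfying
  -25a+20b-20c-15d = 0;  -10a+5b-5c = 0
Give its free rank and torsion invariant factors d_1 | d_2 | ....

Answer: M ≅ ℤ^2 ⊕ ℤ/5 ⊕ ℤ/15

Derivation:
rank_ℚ(R)=2; free=4−2=2
SNF(R) diag = [5, 15] → torsion [5, 15]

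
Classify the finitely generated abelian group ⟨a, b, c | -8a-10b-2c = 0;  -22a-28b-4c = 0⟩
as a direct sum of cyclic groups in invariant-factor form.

rank_ℚ(R)=2; free=3−2=1
SNF(R) diag = [2, 2] → torsion [2, 2]

Answer: M ≅ ℤ^1 ⊕ ℤ/2 ⊕ ℤ/2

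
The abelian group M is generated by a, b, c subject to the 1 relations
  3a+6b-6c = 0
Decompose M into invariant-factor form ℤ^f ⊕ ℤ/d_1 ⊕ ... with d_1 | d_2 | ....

Answer: M ≅ ℤ^2 ⊕ ℤ/3

Derivation:
rank_ℚ(R)=1; free=3−1=2
SNF(R) diag = [3] → torsion [3]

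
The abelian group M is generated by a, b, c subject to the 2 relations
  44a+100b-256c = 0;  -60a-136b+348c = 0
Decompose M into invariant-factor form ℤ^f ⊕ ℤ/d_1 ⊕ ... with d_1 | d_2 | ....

rank_ℚ(R)=2; free=3−2=1
SNF(R) diag = [4, 4] → torsion [4, 4]

Answer: M ≅ ℤ^1 ⊕ ℤ/4 ⊕ ℤ/4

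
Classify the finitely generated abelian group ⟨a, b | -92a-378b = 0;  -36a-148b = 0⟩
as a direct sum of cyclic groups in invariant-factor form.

rank_ℚ(R)=2; free=2−2=0
SNF(R) diag = [2, 4] → torsion [2, 4]

Answer: M ≅ ℤ/2 ⊕ ℤ/4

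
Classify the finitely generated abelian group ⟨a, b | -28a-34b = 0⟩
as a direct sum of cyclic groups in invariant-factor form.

rank_ℚ(R)=1; free=2−1=1
SNF(R) diag = [2] → torsion [2]

Answer: M ≅ ℤ^1 ⊕ ℤ/2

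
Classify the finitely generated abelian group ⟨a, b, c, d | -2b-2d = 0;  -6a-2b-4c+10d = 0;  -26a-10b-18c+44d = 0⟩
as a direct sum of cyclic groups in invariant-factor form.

rank_ℚ(R)=3; free=4−3=1
SNF(R) diag = [2, 2, 2] → torsion [2, 2, 2]

Answer: M ≅ ℤ^1 ⊕ ℤ/2 ⊕ ℤ/2 ⊕ ℤ/2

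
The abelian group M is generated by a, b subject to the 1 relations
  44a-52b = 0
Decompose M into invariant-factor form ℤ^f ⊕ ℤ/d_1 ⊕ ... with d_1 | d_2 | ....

Answer: M ≅ ℤ^1 ⊕ ℤ/4

Derivation:
rank_ℚ(R)=1; free=2−1=1
SNF(R) diag = [4] → torsion [4]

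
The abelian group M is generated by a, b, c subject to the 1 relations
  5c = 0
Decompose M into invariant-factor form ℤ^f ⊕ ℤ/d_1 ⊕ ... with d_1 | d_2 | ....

rank_ℚ(R)=1; free=3−1=2
SNF(R) diag = [5] → torsion [5]

Answer: M ≅ ℤ^2 ⊕ ℤ/5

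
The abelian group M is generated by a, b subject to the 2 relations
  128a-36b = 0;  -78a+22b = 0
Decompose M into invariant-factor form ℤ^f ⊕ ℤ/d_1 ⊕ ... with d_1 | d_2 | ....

Answer: M ≅ ℤ/2 ⊕ ℤ/4

Derivation:
rank_ℚ(R)=2; free=2−2=0
SNF(R) diag = [2, 4] → torsion [2, 4]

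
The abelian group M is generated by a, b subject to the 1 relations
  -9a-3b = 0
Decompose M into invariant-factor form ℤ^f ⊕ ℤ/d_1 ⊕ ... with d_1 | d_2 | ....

rank_ℚ(R)=1; free=2−1=1
SNF(R) diag = [3] → torsion [3]

Answer: M ≅ ℤ^1 ⊕ ℤ/3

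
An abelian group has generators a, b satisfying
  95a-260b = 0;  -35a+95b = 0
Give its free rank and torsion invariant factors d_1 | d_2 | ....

rank_ℚ(R)=2; free=2−2=0
SNF(R) diag = [5, 15] → torsion [5, 15]

Answer: M ≅ ℤ/5 ⊕ ℤ/15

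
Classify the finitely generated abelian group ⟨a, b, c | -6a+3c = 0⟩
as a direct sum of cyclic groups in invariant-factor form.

rank_ℚ(R)=1; free=3−1=2
SNF(R) diag = [3] → torsion [3]

Answer: M ≅ ℤ^2 ⊕ ℤ/3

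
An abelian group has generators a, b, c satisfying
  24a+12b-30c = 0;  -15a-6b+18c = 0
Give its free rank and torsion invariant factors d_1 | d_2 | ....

Answer: M ≅ ℤ^1 ⊕ ℤ/3 ⊕ ℤ/6

Derivation:
rank_ℚ(R)=2; free=3−2=1
SNF(R) diag = [3, 6] → torsion [3, 6]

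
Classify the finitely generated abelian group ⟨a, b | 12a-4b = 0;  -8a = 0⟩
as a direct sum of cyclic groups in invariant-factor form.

rank_ℚ(R)=2; free=2−2=0
SNF(R) diag = [4, 8] → torsion [4, 8]

Answer: M ≅ ℤ/4 ⊕ ℤ/8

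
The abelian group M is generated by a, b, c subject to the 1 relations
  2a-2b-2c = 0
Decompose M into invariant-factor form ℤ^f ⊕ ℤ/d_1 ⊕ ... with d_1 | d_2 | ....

rank_ℚ(R)=1; free=3−1=2
SNF(R) diag = [2] → torsion [2]

Answer: M ≅ ℤ^2 ⊕ ℤ/2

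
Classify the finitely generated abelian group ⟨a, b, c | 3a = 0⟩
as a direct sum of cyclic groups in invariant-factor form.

rank_ℚ(R)=1; free=3−1=2
SNF(R) diag = [3] → torsion [3]

Answer: M ≅ ℤ^2 ⊕ ℤ/3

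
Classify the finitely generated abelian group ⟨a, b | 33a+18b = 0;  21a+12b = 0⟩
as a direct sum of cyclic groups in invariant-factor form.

Answer: M ≅ ℤ/3 ⊕ ℤ/6

Derivation:
rank_ℚ(R)=2; free=2−2=0
SNF(R) diag = [3, 6] → torsion [3, 6]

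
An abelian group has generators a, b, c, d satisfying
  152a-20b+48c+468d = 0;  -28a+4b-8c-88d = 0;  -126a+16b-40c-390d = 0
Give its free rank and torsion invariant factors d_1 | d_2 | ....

rank_ℚ(R)=3; free=4−3=1
SNF(R) diag = [2, 4, 8] → torsion [2, 4, 8]

Answer: M ≅ ℤ^1 ⊕ ℤ/2 ⊕ ℤ/4 ⊕ ℤ/8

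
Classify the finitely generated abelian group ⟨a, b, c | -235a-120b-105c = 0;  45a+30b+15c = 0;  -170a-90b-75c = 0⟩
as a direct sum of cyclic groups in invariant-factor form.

rank_ℚ(R)=3; free=3−3=0
SNF(R) diag = [5, 15, 30] → torsion [5, 15, 30]

Answer: M ≅ ℤ/5 ⊕ ℤ/15 ⊕ ℤ/30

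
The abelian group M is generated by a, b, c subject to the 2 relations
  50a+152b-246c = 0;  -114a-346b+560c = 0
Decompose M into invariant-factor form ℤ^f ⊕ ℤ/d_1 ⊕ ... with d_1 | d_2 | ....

rank_ℚ(R)=2; free=3−2=1
SNF(R) diag = [2, 2] → torsion [2, 2]

Answer: M ≅ ℤ^1 ⊕ ℤ/2 ⊕ ℤ/2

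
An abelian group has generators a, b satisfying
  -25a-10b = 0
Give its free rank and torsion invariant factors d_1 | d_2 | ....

rank_ℚ(R)=1; free=2−1=1
SNF(R) diag = [5] → torsion [5]

Answer: M ≅ ℤ^1 ⊕ ℤ/5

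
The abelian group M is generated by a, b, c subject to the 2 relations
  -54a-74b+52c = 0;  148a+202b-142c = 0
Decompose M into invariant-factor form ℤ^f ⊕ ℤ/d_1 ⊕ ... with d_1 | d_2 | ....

Answer: M ≅ ℤ^1 ⊕ ℤ/2 ⊕ ℤ/2

Derivation:
rank_ℚ(R)=2; free=3−2=1
SNF(R) diag = [2, 2] → torsion [2, 2]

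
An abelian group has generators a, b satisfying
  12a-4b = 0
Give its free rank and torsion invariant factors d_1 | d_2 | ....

rank_ℚ(R)=1; free=2−1=1
SNF(R) diag = [4] → torsion [4]

Answer: M ≅ ℤ^1 ⊕ ℤ/4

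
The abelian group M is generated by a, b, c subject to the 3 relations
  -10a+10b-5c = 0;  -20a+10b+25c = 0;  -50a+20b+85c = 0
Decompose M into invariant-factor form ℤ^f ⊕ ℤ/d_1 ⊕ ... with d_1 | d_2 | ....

Answer: M ≅ ℤ/5 ⊕ ℤ/10 ⊕ ℤ/10

Derivation:
rank_ℚ(R)=3; free=3−3=0
SNF(R) diag = [5, 10, 10] → torsion [5, 10, 10]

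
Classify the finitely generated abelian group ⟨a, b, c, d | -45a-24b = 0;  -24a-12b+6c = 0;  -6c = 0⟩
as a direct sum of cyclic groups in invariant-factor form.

Answer: M ≅ ℤ^1 ⊕ ℤ/3 ⊕ ℤ/6 ⊕ ℤ/12

Derivation:
rank_ℚ(R)=3; free=4−3=1
SNF(R) diag = [3, 6, 12] → torsion [3, 6, 12]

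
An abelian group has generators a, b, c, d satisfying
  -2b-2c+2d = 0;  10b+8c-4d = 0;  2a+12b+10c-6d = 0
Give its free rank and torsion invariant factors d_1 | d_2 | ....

rank_ℚ(R)=3; free=4−3=1
SNF(R) diag = [2, 2, 2] → torsion [2, 2, 2]

Answer: M ≅ ℤ^1 ⊕ ℤ/2 ⊕ ℤ/2 ⊕ ℤ/2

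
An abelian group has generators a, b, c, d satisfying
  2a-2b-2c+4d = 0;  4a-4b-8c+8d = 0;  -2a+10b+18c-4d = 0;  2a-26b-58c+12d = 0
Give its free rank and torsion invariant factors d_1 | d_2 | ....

Answer: M ≅ ℤ/2 ⊕ ℤ/4 ⊕ ℤ/8 ⊕ ℤ/8

Derivation:
rank_ℚ(R)=4; free=4−4=0
SNF(R) diag = [2, 4, 8, 8] → torsion [2, 4, 8, 8]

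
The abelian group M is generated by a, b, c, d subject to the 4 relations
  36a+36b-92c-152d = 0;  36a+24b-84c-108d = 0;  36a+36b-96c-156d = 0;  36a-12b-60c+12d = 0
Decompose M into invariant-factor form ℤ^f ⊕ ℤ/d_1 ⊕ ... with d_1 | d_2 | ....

rank_ℚ(R)=4; free=4−4=0
SNF(R) diag = [4, 12, 12, 36] → torsion [4, 12, 12, 36]

Answer: M ≅ ℤ/4 ⊕ ℤ/12 ⊕ ℤ/12 ⊕ ℤ/36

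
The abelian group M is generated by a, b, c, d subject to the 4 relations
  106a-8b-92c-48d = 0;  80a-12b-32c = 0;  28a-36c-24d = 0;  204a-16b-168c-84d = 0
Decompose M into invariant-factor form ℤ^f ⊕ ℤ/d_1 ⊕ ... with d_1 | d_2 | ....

rank_ℚ(R)=4; free=4−4=0
SNF(R) diag = [2, 4, 4, 12] → torsion [2, 4, 4, 12]

Answer: M ≅ ℤ/2 ⊕ ℤ/4 ⊕ ℤ/4 ⊕ ℤ/12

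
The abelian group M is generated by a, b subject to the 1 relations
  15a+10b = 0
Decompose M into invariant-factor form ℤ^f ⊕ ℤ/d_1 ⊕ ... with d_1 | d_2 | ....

rank_ℚ(R)=1; free=2−1=1
SNF(R) diag = [5] → torsion [5]

Answer: M ≅ ℤ^1 ⊕ ℤ/5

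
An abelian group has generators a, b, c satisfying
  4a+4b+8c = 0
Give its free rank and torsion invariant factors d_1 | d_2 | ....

Answer: M ≅ ℤ^2 ⊕ ℤ/4

Derivation:
rank_ℚ(R)=1; free=3−1=2
SNF(R) diag = [4] → torsion [4]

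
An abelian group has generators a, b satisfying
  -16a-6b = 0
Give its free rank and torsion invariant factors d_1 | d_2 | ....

rank_ℚ(R)=1; free=2−1=1
SNF(R) diag = [2] → torsion [2]

Answer: M ≅ ℤ^1 ⊕ ℤ/2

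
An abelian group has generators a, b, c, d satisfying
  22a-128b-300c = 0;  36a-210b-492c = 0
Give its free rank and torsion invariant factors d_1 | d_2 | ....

rank_ℚ(R)=2; free=4−2=2
SNF(R) diag = [2, 6] → torsion [2, 6]

Answer: M ≅ ℤ^2 ⊕ ℤ/2 ⊕ ℤ/6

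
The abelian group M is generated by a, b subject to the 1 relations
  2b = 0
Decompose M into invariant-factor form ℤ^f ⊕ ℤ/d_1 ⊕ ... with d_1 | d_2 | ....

Answer: M ≅ ℤ^1 ⊕ ℤ/2

Derivation:
rank_ℚ(R)=1; free=2−1=1
SNF(R) diag = [2] → torsion [2]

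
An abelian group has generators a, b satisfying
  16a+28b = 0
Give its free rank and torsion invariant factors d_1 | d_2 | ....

Answer: M ≅ ℤ^1 ⊕ ℤ/4

Derivation:
rank_ℚ(R)=1; free=2−1=1
SNF(R) diag = [4] → torsion [4]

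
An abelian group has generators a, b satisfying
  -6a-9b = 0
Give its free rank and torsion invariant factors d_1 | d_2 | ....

rank_ℚ(R)=1; free=2−1=1
SNF(R) diag = [3] → torsion [3]

Answer: M ≅ ℤ^1 ⊕ ℤ/3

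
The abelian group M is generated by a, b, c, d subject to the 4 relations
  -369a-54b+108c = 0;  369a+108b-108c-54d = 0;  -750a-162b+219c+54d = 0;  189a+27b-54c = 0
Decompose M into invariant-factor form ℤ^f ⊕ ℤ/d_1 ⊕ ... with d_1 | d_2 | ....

Answer: M ≅ ℤ/3 ⊕ ℤ/9 ⊕ ℤ/27 ⊕ ℤ/54

Derivation:
rank_ℚ(R)=4; free=4−4=0
SNF(R) diag = [3, 9, 27, 54] → torsion [3, 9, 27, 54]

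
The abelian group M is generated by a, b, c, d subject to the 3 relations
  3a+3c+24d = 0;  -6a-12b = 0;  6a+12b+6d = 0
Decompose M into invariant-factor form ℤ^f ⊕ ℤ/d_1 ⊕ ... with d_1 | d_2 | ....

rank_ℚ(R)=3; free=4−3=1
SNF(R) diag = [3, 6, 6] → torsion [3, 6, 6]

Answer: M ≅ ℤ^1 ⊕ ℤ/3 ⊕ ℤ/6 ⊕ ℤ/6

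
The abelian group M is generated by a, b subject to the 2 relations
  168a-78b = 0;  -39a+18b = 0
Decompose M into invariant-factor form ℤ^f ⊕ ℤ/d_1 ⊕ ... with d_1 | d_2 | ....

rank_ℚ(R)=2; free=2−2=0
SNF(R) diag = [3, 6] → torsion [3, 6]

Answer: M ≅ ℤ/3 ⊕ ℤ/6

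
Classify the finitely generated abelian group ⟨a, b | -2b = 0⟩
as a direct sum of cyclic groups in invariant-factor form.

rank_ℚ(R)=1; free=2−1=1
SNF(R) diag = [2] → torsion [2]

Answer: M ≅ ℤ^1 ⊕ ℤ/2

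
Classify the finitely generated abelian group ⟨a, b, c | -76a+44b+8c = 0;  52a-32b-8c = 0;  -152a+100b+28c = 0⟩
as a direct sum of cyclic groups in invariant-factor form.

rank_ℚ(R)=3; free=3−3=0
SNF(R) diag = [4, 12, 12] → torsion [4, 12, 12]

Answer: M ≅ ℤ/4 ⊕ ℤ/12 ⊕ ℤ/12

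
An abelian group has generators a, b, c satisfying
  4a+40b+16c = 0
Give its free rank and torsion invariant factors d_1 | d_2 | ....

Answer: M ≅ ℤ^2 ⊕ ℤ/4

Derivation:
rank_ℚ(R)=1; free=3−1=2
SNF(R) diag = [4] → torsion [4]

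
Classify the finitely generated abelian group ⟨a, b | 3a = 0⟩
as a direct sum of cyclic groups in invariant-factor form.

Answer: M ≅ ℤ^1 ⊕ ℤ/3

Derivation:
rank_ℚ(R)=1; free=2−1=1
SNF(R) diag = [3] → torsion [3]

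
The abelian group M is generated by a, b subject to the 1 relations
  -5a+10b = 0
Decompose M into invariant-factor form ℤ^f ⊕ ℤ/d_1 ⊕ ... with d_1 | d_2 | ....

Answer: M ≅ ℤ^1 ⊕ ℤ/5

Derivation:
rank_ℚ(R)=1; free=2−1=1
SNF(R) diag = [5] → torsion [5]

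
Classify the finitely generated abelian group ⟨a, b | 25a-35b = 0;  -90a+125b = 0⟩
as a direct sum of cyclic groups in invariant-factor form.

Answer: M ≅ ℤ/5 ⊕ ℤ/5

Derivation:
rank_ℚ(R)=2; free=2−2=0
SNF(R) diag = [5, 5] → torsion [5, 5]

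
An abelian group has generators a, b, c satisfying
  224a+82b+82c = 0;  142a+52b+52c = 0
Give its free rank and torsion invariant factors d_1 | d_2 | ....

rank_ℚ(R)=2; free=3−2=1
SNF(R) diag = [2, 2] → torsion [2, 2]

Answer: M ≅ ℤ^1 ⊕ ℤ/2 ⊕ ℤ/2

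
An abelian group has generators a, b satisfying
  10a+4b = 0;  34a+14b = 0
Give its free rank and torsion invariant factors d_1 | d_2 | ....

rank_ℚ(R)=2; free=2−2=0
SNF(R) diag = [2, 2] → torsion [2, 2]

Answer: M ≅ ℤ/2 ⊕ ℤ/2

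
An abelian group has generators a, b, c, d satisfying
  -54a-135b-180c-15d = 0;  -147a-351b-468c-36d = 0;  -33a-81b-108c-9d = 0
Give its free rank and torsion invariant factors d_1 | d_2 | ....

rank_ℚ(R)=3; free=4−3=1
SNF(R) diag = [3, 3, 9] → torsion [3, 3, 9]

Answer: M ≅ ℤ^1 ⊕ ℤ/3 ⊕ ℤ/3 ⊕ ℤ/9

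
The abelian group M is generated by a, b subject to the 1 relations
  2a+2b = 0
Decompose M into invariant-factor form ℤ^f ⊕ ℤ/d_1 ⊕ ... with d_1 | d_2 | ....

Answer: M ≅ ℤ^1 ⊕ ℤ/2

Derivation:
rank_ℚ(R)=1; free=2−1=1
SNF(R) diag = [2] → torsion [2]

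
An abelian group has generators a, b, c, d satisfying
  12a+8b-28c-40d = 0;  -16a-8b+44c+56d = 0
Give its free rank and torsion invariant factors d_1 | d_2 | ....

rank_ℚ(R)=2; free=4−2=2
SNF(R) diag = [4, 4] → torsion [4, 4]

Answer: M ≅ ℤ^2 ⊕ ℤ/4 ⊕ ℤ/4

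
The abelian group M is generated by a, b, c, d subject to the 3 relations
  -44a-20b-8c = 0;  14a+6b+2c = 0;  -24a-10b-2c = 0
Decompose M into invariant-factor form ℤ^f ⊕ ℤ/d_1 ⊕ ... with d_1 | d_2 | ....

rank_ℚ(R)=3; free=4−3=1
SNF(R) diag = [2, 2, 4] → torsion [2, 2, 4]

Answer: M ≅ ℤ^1 ⊕ ℤ/2 ⊕ ℤ/2 ⊕ ℤ/4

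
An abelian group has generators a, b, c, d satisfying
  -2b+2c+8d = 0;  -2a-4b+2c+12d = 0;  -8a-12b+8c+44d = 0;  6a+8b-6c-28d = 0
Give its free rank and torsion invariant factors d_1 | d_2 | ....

rank_ℚ(R)=4; free=4−4=0
SNF(R) diag = [2, 2, 4, 4] → torsion [2, 2, 4, 4]

Answer: M ≅ ℤ/2 ⊕ ℤ/2 ⊕ ℤ/4 ⊕ ℤ/4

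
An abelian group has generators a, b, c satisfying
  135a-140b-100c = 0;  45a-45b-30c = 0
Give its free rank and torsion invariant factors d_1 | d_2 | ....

Answer: M ≅ ℤ^1 ⊕ ℤ/5 ⊕ ℤ/15

Derivation:
rank_ℚ(R)=2; free=3−2=1
SNF(R) diag = [5, 15] → torsion [5, 15]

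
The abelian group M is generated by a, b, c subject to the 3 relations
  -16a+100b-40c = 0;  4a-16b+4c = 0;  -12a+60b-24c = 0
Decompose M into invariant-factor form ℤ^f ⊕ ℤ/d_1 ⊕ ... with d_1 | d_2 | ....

Answer: M ≅ ℤ/4 ⊕ ℤ/12 ⊕ ℤ/12

Derivation:
rank_ℚ(R)=3; free=3−3=0
SNF(R) diag = [4, 12, 12] → torsion [4, 12, 12]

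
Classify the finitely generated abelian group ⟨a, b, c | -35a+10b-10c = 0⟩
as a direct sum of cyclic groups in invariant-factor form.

rank_ℚ(R)=1; free=3−1=2
SNF(R) diag = [5] → torsion [5]

Answer: M ≅ ℤ^2 ⊕ ℤ/5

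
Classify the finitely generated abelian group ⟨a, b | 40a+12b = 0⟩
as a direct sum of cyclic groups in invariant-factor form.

Answer: M ≅ ℤ^1 ⊕ ℤ/4

Derivation:
rank_ℚ(R)=1; free=2−1=1
SNF(R) diag = [4] → torsion [4]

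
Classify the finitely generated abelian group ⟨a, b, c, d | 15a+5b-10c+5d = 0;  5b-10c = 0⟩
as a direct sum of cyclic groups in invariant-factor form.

Answer: M ≅ ℤ^2 ⊕ ℤ/5 ⊕ ℤ/5

Derivation:
rank_ℚ(R)=2; free=4−2=2
SNF(R) diag = [5, 5] → torsion [5, 5]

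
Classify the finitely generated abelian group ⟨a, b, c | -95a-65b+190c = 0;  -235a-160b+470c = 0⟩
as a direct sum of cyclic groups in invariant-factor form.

Answer: M ≅ ℤ^1 ⊕ ℤ/5 ⊕ ℤ/15

Derivation:
rank_ℚ(R)=2; free=3−2=1
SNF(R) diag = [5, 15] → torsion [5, 15]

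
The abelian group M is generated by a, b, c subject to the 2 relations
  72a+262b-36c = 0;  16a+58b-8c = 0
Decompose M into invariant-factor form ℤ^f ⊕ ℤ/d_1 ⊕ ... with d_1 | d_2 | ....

Answer: M ≅ ℤ^1 ⊕ ℤ/2 ⊕ ℤ/4

Derivation:
rank_ℚ(R)=2; free=3−2=1
SNF(R) diag = [2, 4] → torsion [2, 4]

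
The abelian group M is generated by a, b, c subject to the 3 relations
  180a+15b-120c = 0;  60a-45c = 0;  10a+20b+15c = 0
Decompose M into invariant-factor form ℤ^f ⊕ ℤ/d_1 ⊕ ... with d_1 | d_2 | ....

Answer: M ≅ ℤ/5 ⊕ ℤ/15 ⊕ ℤ/30

Derivation:
rank_ℚ(R)=3; free=3−3=0
SNF(R) diag = [5, 15, 30] → torsion [5, 15, 30]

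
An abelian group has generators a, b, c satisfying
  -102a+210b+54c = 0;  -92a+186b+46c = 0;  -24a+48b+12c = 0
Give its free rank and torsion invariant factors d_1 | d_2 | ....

Answer: M ≅ ℤ/2 ⊕ ℤ/6 ⊕ ℤ/12

Derivation:
rank_ℚ(R)=3; free=3−3=0
SNF(R) diag = [2, 6, 12] → torsion [2, 6, 12]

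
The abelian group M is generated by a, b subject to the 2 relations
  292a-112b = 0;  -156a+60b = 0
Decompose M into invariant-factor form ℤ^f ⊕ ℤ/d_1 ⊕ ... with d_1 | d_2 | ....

Answer: M ≅ ℤ/4 ⊕ ℤ/12

Derivation:
rank_ℚ(R)=2; free=2−2=0
SNF(R) diag = [4, 12] → torsion [4, 12]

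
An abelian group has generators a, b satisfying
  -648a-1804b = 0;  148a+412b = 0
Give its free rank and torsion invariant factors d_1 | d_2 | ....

rank_ℚ(R)=2; free=2−2=0
SNF(R) diag = [4, 4] → torsion [4, 4]

Answer: M ≅ ℤ/4 ⊕ ℤ/4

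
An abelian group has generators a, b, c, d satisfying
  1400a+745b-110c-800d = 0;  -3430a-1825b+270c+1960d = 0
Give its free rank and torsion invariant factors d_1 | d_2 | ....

rank_ℚ(R)=2; free=4−2=2
SNF(R) diag = [5, 10] → torsion [5, 10]

Answer: M ≅ ℤ^2 ⊕ ℤ/5 ⊕ ℤ/10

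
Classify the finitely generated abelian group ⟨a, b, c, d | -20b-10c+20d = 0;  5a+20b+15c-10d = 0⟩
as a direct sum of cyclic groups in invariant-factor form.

Answer: M ≅ ℤ^2 ⊕ ℤ/5 ⊕ ℤ/10

Derivation:
rank_ℚ(R)=2; free=4−2=2
SNF(R) diag = [5, 10] → torsion [5, 10]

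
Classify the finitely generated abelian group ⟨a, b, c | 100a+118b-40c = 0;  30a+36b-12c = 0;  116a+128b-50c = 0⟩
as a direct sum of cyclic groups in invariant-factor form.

Answer: M ≅ ℤ/2 ⊕ ℤ/6 ⊕ ℤ/18

Derivation:
rank_ℚ(R)=3; free=3−3=0
SNF(R) diag = [2, 6, 18] → torsion [2, 6, 18]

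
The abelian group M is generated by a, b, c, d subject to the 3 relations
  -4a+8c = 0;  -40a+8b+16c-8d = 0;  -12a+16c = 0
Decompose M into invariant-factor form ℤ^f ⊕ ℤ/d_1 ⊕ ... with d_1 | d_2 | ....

Answer: M ≅ ℤ^1 ⊕ ℤ/4 ⊕ ℤ/8 ⊕ ℤ/8

Derivation:
rank_ℚ(R)=3; free=4−3=1
SNF(R) diag = [4, 8, 8] → torsion [4, 8, 8]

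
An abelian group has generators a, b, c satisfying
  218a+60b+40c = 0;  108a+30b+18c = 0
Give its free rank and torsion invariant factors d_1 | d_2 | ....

Answer: M ≅ ℤ^1 ⊕ ℤ/2 ⊕ ℤ/6

Derivation:
rank_ℚ(R)=2; free=3−2=1
SNF(R) diag = [2, 6] → torsion [2, 6]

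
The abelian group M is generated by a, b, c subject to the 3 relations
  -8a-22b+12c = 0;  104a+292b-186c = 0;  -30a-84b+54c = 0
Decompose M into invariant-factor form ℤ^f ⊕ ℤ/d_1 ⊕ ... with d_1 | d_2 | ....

rank_ℚ(R)=3; free=3−3=0
SNF(R) diag = [2, 6, 6] → torsion [2, 6, 6]

Answer: M ≅ ℤ/2 ⊕ ℤ/6 ⊕ ℤ/6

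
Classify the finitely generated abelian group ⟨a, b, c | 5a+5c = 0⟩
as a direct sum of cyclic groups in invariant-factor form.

Answer: M ≅ ℤ^2 ⊕ ℤ/5

Derivation:
rank_ℚ(R)=1; free=3−1=2
SNF(R) diag = [5] → torsion [5]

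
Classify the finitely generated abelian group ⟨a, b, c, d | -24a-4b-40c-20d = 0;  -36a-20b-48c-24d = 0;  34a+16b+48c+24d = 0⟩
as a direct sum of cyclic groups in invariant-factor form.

Answer: M ≅ ℤ^1 ⊕ ℤ/2 ⊕ ℤ/4 ⊕ ℤ/4

Derivation:
rank_ℚ(R)=3; free=4−3=1
SNF(R) diag = [2, 4, 4] → torsion [2, 4, 4]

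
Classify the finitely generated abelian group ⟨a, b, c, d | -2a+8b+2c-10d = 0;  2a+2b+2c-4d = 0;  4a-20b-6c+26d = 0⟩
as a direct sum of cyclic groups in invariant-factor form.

rank_ℚ(R)=3; free=4−3=1
SNF(R) diag = [2, 2, 2] → torsion [2, 2, 2]

Answer: M ≅ ℤ^1 ⊕ ℤ/2 ⊕ ℤ/2 ⊕ ℤ/2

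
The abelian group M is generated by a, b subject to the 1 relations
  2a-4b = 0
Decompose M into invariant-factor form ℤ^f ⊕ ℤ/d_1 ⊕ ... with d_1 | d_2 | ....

Answer: M ≅ ℤ^1 ⊕ ℤ/2

Derivation:
rank_ℚ(R)=1; free=2−1=1
SNF(R) diag = [2] → torsion [2]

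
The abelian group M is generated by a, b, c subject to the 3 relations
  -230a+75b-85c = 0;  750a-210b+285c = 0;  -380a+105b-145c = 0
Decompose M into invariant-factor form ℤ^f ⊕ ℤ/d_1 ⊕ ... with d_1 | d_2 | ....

Answer: M ≅ ℤ/5 ⊕ ℤ/15 ⊕ ℤ/30

Derivation:
rank_ℚ(R)=3; free=3−3=0
SNF(R) diag = [5, 15, 30] → torsion [5, 15, 30]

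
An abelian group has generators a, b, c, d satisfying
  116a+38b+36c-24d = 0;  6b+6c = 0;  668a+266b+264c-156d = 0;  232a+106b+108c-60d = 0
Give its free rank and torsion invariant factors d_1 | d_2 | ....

rank_ℚ(R)=4; free=4−4=0
SNF(R) diag = [2, 6, 12, 36] → torsion [2, 6, 12, 36]

Answer: M ≅ ℤ/2 ⊕ ℤ/6 ⊕ ℤ/12 ⊕ ℤ/36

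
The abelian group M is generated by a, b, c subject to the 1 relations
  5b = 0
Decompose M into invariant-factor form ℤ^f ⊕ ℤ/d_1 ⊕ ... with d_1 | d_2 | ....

Answer: M ≅ ℤ^2 ⊕ ℤ/5

Derivation:
rank_ℚ(R)=1; free=3−1=2
SNF(R) diag = [5] → torsion [5]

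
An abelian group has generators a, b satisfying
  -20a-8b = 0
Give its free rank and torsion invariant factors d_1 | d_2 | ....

rank_ℚ(R)=1; free=2−1=1
SNF(R) diag = [4] → torsion [4]

Answer: M ≅ ℤ^1 ⊕ ℤ/4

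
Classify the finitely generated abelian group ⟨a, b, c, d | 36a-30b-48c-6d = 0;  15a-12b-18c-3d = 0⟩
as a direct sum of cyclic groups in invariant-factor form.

Answer: M ≅ ℤ^2 ⊕ ℤ/3 ⊕ ℤ/6

Derivation:
rank_ℚ(R)=2; free=4−2=2
SNF(R) diag = [3, 6] → torsion [3, 6]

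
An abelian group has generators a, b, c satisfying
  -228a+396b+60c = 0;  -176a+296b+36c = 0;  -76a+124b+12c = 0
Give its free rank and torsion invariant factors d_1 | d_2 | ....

rank_ℚ(R)=3; free=3−3=0
SNF(R) diag = [4, 12, 24] → torsion [4, 12, 24]

Answer: M ≅ ℤ/4 ⊕ ℤ/12 ⊕ ℤ/24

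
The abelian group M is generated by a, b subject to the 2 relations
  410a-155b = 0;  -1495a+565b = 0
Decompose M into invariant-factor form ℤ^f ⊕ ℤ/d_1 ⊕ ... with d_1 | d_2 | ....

Answer: M ≅ ℤ/5 ⊕ ℤ/15

Derivation:
rank_ℚ(R)=2; free=2−2=0
SNF(R) diag = [5, 15] → torsion [5, 15]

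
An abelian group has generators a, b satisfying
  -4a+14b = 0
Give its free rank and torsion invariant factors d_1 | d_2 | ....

Answer: M ≅ ℤ^1 ⊕ ℤ/2

Derivation:
rank_ℚ(R)=1; free=2−1=1
SNF(R) diag = [2] → torsion [2]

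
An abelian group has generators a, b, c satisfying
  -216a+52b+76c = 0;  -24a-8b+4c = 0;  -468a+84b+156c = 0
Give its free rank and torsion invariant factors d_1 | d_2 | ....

Answer: M ≅ ℤ/4 ⊕ ℤ/12 ⊕ ℤ/36

Derivation:
rank_ℚ(R)=3; free=3−3=0
SNF(R) diag = [4, 12, 36] → torsion [4, 12, 36]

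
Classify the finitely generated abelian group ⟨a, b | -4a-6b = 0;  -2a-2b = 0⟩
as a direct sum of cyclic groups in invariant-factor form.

Answer: M ≅ ℤ/2 ⊕ ℤ/2

Derivation:
rank_ℚ(R)=2; free=2−2=0
SNF(R) diag = [2, 2] → torsion [2, 2]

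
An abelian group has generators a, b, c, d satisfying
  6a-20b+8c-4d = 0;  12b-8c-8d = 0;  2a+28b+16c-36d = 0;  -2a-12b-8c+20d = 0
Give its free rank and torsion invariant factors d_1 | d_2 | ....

rank_ℚ(R)=4; free=4−4=0
SNF(R) diag = [2, 4, 8, 24] → torsion [2, 4, 8, 24]

Answer: M ≅ ℤ/2 ⊕ ℤ/4 ⊕ ℤ/8 ⊕ ℤ/24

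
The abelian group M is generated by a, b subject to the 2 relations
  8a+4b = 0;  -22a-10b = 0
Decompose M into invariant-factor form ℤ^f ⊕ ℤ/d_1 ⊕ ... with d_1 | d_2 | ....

Answer: M ≅ ℤ/2 ⊕ ℤ/4

Derivation:
rank_ℚ(R)=2; free=2−2=0
SNF(R) diag = [2, 4] → torsion [2, 4]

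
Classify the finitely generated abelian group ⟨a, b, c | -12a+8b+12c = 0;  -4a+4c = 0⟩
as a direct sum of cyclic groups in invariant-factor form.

rank_ℚ(R)=2; free=3−2=1
SNF(R) diag = [4, 8] → torsion [4, 8]

Answer: M ≅ ℤ^1 ⊕ ℤ/4 ⊕ ℤ/8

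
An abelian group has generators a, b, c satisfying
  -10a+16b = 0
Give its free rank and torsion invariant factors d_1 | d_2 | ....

Answer: M ≅ ℤ^2 ⊕ ℤ/2

Derivation:
rank_ℚ(R)=1; free=3−1=2
SNF(R) diag = [2] → torsion [2]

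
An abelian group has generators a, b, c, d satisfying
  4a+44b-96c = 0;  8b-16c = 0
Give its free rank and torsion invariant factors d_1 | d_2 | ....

Answer: M ≅ ℤ^2 ⊕ ℤ/4 ⊕ ℤ/8

Derivation:
rank_ℚ(R)=2; free=4−2=2
SNF(R) diag = [4, 8] → torsion [4, 8]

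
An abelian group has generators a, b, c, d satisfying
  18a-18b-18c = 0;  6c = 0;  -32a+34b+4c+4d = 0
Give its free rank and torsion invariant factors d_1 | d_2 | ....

Answer: M ≅ ℤ^1 ⊕ ℤ/2 ⊕ ℤ/6 ⊕ ℤ/18

Derivation:
rank_ℚ(R)=3; free=4−3=1
SNF(R) diag = [2, 6, 18] → torsion [2, 6, 18]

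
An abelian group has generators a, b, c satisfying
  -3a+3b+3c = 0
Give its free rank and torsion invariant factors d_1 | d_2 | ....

rank_ℚ(R)=1; free=3−1=2
SNF(R) diag = [3] → torsion [3]

Answer: M ≅ ℤ^2 ⊕ ℤ/3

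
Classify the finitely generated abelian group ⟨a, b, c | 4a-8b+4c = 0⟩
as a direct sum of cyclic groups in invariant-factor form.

rank_ℚ(R)=1; free=3−1=2
SNF(R) diag = [4] → torsion [4]

Answer: M ≅ ℤ^2 ⊕ ℤ/4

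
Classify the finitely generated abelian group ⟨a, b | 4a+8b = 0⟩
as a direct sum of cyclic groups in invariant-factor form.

rank_ℚ(R)=1; free=2−1=1
SNF(R) diag = [4] → torsion [4]

Answer: M ≅ ℤ^1 ⊕ ℤ/4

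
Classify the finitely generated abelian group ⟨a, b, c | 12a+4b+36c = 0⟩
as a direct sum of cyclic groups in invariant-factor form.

rank_ℚ(R)=1; free=3−1=2
SNF(R) diag = [4] → torsion [4]

Answer: M ≅ ℤ^2 ⊕ ℤ/4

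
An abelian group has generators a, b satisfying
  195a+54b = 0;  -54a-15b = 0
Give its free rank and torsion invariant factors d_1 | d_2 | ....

rank_ℚ(R)=2; free=2−2=0
SNF(R) diag = [3, 3] → torsion [3, 3]

Answer: M ≅ ℤ/3 ⊕ ℤ/3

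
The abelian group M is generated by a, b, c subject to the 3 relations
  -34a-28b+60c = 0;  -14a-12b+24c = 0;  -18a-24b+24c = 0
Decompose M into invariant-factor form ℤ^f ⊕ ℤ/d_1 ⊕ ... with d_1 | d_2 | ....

Answer: M ≅ ℤ/2 ⊕ ℤ/4 ⊕ ℤ/12

Derivation:
rank_ℚ(R)=3; free=3−3=0
SNF(R) diag = [2, 4, 12] → torsion [2, 4, 12]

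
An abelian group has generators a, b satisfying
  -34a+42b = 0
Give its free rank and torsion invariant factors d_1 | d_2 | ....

rank_ℚ(R)=1; free=2−1=1
SNF(R) diag = [2] → torsion [2]

Answer: M ≅ ℤ^1 ⊕ ℤ/2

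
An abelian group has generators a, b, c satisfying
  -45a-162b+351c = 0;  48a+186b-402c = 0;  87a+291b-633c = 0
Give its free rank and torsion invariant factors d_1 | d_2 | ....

Answer: M ≅ ℤ/3 ⊕ ℤ/9 ⊕ ℤ/18

Derivation:
rank_ℚ(R)=3; free=3−3=0
SNF(R) diag = [3, 9, 18] → torsion [3, 9, 18]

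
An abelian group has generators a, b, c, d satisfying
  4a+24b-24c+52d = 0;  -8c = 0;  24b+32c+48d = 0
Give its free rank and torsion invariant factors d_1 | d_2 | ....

Answer: M ≅ ℤ^1 ⊕ ℤ/4 ⊕ ℤ/8 ⊕ ℤ/24

Derivation:
rank_ℚ(R)=3; free=4−3=1
SNF(R) diag = [4, 8, 24] → torsion [4, 8, 24]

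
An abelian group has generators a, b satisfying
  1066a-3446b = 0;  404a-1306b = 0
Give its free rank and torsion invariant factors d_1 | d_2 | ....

rank_ℚ(R)=2; free=2−2=0
SNF(R) diag = [2, 6] → torsion [2, 6]

Answer: M ≅ ℤ/2 ⊕ ℤ/6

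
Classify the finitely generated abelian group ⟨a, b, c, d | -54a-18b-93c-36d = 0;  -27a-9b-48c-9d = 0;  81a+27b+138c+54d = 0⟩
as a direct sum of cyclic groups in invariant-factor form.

rank_ℚ(R)=3; free=4−3=1
SNF(R) diag = [3, 9, 9] → torsion [3, 9, 9]

Answer: M ≅ ℤ^1 ⊕ ℤ/3 ⊕ ℤ/9 ⊕ ℤ/9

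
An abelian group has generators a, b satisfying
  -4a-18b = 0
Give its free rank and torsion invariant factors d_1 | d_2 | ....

rank_ℚ(R)=1; free=2−1=1
SNF(R) diag = [2] → torsion [2]

Answer: M ≅ ℤ^1 ⊕ ℤ/2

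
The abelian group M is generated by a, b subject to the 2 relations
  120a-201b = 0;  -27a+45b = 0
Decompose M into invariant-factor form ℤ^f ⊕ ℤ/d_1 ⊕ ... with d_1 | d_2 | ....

rank_ℚ(R)=2; free=2−2=0
SNF(R) diag = [3, 9] → torsion [3, 9]

Answer: M ≅ ℤ/3 ⊕ ℤ/9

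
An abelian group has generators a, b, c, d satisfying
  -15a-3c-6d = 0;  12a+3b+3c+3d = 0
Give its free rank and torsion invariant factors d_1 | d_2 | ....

rank_ℚ(R)=2; free=4−2=2
SNF(R) diag = [3, 3] → torsion [3, 3]

Answer: M ≅ ℤ^2 ⊕ ℤ/3 ⊕ ℤ/3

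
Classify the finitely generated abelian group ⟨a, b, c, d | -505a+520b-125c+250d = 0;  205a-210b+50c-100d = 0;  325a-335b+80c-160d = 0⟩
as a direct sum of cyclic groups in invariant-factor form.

Answer: M ≅ ℤ^1 ⊕ ℤ/5 ⊕ ℤ/5 ⊕ ℤ/15

Derivation:
rank_ℚ(R)=3; free=4−3=1
SNF(R) diag = [5, 5, 15] → torsion [5, 5, 15]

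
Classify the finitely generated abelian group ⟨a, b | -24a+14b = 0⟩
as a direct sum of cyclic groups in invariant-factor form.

Answer: M ≅ ℤ^1 ⊕ ℤ/2

Derivation:
rank_ℚ(R)=1; free=2−1=1
SNF(R) diag = [2] → torsion [2]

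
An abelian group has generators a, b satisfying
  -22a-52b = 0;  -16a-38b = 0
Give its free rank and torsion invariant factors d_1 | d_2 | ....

Answer: M ≅ ℤ/2 ⊕ ℤ/2

Derivation:
rank_ℚ(R)=2; free=2−2=0
SNF(R) diag = [2, 2] → torsion [2, 2]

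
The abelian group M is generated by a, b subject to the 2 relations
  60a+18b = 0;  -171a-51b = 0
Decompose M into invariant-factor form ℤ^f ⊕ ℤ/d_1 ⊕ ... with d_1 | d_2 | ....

Answer: M ≅ ℤ/3 ⊕ ℤ/6

Derivation:
rank_ℚ(R)=2; free=2−2=0
SNF(R) diag = [3, 6] → torsion [3, 6]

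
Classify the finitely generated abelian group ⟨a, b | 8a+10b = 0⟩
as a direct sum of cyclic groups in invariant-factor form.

Answer: M ≅ ℤ^1 ⊕ ℤ/2

Derivation:
rank_ℚ(R)=1; free=2−1=1
SNF(R) diag = [2] → torsion [2]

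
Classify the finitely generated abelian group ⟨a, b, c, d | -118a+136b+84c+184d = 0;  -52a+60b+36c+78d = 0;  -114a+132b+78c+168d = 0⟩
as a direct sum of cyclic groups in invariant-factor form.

rank_ℚ(R)=3; free=4−3=1
SNF(R) diag = [2, 2, 6] → torsion [2, 2, 6]

Answer: M ≅ ℤ^1 ⊕ ℤ/2 ⊕ ℤ/2 ⊕ ℤ/6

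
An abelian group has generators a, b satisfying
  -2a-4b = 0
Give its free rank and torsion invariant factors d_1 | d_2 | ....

rank_ℚ(R)=1; free=2−1=1
SNF(R) diag = [2] → torsion [2]

Answer: M ≅ ℤ^1 ⊕ ℤ/2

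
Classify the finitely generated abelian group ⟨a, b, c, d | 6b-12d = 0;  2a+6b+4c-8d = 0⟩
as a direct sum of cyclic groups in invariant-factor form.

rank_ℚ(R)=2; free=4−2=2
SNF(R) diag = [2, 6] → torsion [2, 6]

Answer: M ≅ ℤ^2 ⊕ ℤ/2 ⊕ ℤ/6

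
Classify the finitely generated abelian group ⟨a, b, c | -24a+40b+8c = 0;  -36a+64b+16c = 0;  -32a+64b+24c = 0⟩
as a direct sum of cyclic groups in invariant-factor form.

rank_ℚ(R)=3; free=3−3=0
SNF(R) diag = [4, 8, 8] → torsion [4, 8, 8]

Answer: M ≅ ℤ/4 ⊕ ℤ/8 ⊕ ℤ/8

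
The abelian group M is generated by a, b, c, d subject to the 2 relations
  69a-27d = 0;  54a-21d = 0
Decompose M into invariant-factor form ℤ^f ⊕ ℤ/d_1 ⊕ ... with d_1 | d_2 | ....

Answer: M ≅ ℤ^2 ⊕ ℤ/3 ⊕ ℤ/3

Derivation:
rank_ℚ(R)=2; free=4−2=2
SNF(R) diag = [3, 3] → torsion [3, 3]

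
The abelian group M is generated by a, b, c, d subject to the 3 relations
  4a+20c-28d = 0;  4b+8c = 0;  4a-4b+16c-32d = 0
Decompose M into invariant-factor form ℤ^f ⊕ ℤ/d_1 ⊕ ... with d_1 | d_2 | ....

Answer: M ≅ ℤ^1 ⊕ ℤ/4 ⊕ ℤ/4 ⊕ ℤ/4

Derivation:
rank_ℚ(R)=3; free=4−3=1
SNF(R) diag = [4, 4, 4] → torsion [4, 4, 4]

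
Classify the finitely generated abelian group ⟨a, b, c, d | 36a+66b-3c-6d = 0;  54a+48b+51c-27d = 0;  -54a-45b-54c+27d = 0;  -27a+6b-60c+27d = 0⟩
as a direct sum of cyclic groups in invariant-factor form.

rank_ℚ(R)=4; free=4−4=0
SNF(R) diag = [3, 3, 9, 27] → torsion [3, 3, 9, 27]

Answer: M ≅ ℤ/3 ⊕ ℤ/3 ⊕ ℤ/9 ⊕ ℤ/27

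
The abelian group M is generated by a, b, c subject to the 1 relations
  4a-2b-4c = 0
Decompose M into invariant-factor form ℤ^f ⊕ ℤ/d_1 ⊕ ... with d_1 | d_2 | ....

Answer: M ≅ ℤ^2 ⊕ ℤ/2

Derivation:
rank_ℚ(R)=1; free=3−1=2
SNF(R) diag = [2] → torsion [2]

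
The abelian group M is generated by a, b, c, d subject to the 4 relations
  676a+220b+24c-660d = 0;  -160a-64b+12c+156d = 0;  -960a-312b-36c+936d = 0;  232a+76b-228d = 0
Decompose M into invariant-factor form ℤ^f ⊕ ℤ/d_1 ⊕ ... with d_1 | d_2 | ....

rank_ℚ(R)=4; free=4−4=0
SNF(R) diag = [4, 12, 36, 36] → torsion [4, 12, 36, 36]

Answer: M ≅ ℤ/4 ⊕ ℤ/12 ⊕ ℤ/36 ⊕ ℤ/36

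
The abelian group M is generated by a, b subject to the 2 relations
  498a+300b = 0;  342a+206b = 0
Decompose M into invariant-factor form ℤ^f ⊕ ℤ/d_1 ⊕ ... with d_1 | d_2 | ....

Answer: M ≅ ℤ/2 ⊕ ℤ/6

Derivation:
rank_ℚ(R)=2; free=2−2=0
SNF(R) diag = [2, 6] → torsion [2, 6]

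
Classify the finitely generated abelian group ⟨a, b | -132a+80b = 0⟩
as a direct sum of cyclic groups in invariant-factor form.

rank_ℚ(R)=1; free=2−1=1
SNF(R) diag = [4] → torsion [4]

Answer: M ≅ ℤ^1 ⊕ ℤ/4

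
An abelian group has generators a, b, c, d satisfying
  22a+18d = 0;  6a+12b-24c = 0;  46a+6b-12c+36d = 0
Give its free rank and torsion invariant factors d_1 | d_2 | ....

rank_ℚ(R)=3; free=4−3=1
SNF(R) diag = [2, 6, 18] → torsion [2, 6, 18]

Answer: M ≅ ℤ^1 ⊕ ℤ/2 ⊕ ℤ/6 ⊕ ℤ/18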